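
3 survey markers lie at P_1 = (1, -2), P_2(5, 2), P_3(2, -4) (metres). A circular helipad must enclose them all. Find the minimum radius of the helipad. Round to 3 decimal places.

Side lengths²: P_1P_2² = 32, P_1P_3² = 5, P_2P_3² = 45.
Since P_2P_3² = 45 ≥ 32 + 5 = 37, the angle opposite P_2P_3 is not acute, so the smallest enclosing circle has P_2P_3 as diameter.
Centre = midpoint of P_2P_3 = (3.5, -1), r² = 45/4 = 11.25.
r = √(11.25) ≈ 3.354.

3.354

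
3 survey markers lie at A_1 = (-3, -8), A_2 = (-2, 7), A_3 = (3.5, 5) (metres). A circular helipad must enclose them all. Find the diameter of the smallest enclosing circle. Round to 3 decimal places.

15.133

Side lengths²: A_1A_2² = 226, A_1A_3² = 211.25, A_2A_3² = 34.25.
Since A_1A_2² = 226 < 211.25 + 34.25 = 245.5, the triangle is acute, so the smallest enclosing circle is the circumcircle.
Circumcentre = (-85/52, -29/52), r² = 77405/1352.
Diameter = 2r = 2√(77405/1352) ≈ 15.133.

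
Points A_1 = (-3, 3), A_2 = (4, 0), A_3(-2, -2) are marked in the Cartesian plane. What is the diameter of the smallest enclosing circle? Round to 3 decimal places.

Side lengths²: A_1A_2² = 58, A_1A_3² = 26, A_2A_3² = 40.
Since A_1A_2² = 58 < 40 + 26 = 66, the triangle is acute, so the smallest enclosing circle is the circumcircle.
Circumcentre = (0.3125, 1.0625), r² = 14.7265625.
Diameter = 2r = 2√(14.7265625) ≈ 7.675.

7.675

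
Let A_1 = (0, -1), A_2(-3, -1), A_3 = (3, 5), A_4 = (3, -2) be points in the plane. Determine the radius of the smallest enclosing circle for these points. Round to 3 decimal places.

By Welzl's lemma the MEC is supported by two points (diametrically opposite) or three points (on a circumcircle).
The minimum enclosing circle is determined by three boundary points: A_2, A_3, A_4.
Their circumcentre is (0.5, 1.5) with r² = 18.5.
The farthest remaining point A_1 is at distance² 6.5 ≤ 18.5.
r = √(18.5) ≈ 4.301.

4.301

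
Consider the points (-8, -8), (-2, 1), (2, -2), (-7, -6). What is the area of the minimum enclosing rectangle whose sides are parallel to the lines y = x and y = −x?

56

In coordinates u = x + y, v = x − y the rectangle is axis-aligned; the map (x,y)→(u,v) scales areas by 2.
u-values: -16, -1, 0, -13; range = 0 − (-16) = 16.
v-values: 0, -3, 4, -1; range = 4 − (-3) = 7.
Area = (16 × 7) / 2 = 56.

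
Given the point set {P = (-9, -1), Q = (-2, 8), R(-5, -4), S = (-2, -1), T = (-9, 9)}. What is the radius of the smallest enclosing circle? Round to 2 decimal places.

The minimum enclosing circle of a finite set is fixed by two of the points (as a diameter) or three (as a circumcircle).
The minimum enclosing circle is determined by three boundary points: Q, R, T.
Their circumcentre is (-367/58, 157/58) with r² = 78625/1682.
The farthest remaining point S is at distance² 54613/1682 ≤ 78625/1682.
r = √(78625/1682) ≈ 6.84.

6.84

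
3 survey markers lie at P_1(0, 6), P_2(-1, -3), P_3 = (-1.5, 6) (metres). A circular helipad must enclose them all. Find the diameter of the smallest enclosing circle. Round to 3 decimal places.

9.069

Side lengths²: P_1P_2² = 82, P_1P_3² = 2.25, P_2P_3² = 81.25.
Since P_1P_2² = 82 < 81.25 + 2.25 = 83.5, the triangle is acute, so the smallest enclosing circle is the circumcircle.
Circumcentre = (-0.75, 55/36), r² = 13325/648.
Diameter = 2r = 2√(13325/648) ≈ 9.069.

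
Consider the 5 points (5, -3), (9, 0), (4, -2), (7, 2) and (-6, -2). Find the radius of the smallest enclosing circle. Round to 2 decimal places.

7.57

A smallest enclosing disk is always determined by at most three of the input points on its boundary.
The farthest pair is (9, 0)–(-6, -2) with squared distance 229. The circle on this segment as diameter has centre (1.5, -1) and r² = 229/4 = 57.25.
Check (5, -3): distance² to centre = 16.25 ≤ 57.25, so it lies inside.
All remaining points lie in this disk, and no smaller disk contains both endpoints, so this is the minimum enclosing circle.
r = √(57.25) ≈ 7.57.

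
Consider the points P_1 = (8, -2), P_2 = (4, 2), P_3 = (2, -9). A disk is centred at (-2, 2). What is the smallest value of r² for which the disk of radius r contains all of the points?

137

The required radius is the distance from (-2, 2) to the farthest point.
Squared distances: 116, 36, 137.
Maximum is 137, attained at P_3.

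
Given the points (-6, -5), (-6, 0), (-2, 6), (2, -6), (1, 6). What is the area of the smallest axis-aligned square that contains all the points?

The bounding box has width 8 and height 12.
An axis-aligned square enclosing the set must have side ≥ max(width, height).
So the minimum side is max(8, 12) = 12.
Area = 12² = 144.

144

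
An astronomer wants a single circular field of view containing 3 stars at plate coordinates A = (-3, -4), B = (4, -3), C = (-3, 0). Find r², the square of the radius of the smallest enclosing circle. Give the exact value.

725/49

Side lengths²: AB² = 50, AC² = 16, BC² = 58.
Since BC² = 58 < 50 + 16 = 66, the triangle is acute, so the smallest enclosing circle is the circumcircle.
Circumcentre = (2/7, -2), r² = 725/49.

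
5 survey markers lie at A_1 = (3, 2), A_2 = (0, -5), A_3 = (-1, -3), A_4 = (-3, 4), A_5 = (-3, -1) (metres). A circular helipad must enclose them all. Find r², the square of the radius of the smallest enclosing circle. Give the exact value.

The minimum enclosing circle of a finite set is fixed by two of the points (as a diameter) or three (as a circumcircle).
The minimum enclosing circle is determined by three boundary points: A_1, A_2, A_4.
Their circumcentre is (-1.125, -0.375) with r² = 22.65625.
The farthest remaining point A_3 is at distance² 6.90625 ≤ 22.65625.

22.65625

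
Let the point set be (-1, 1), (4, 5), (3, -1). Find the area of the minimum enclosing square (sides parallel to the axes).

36

The bounding box has width 5 and height 6.
An axis-aligned square enclosing the set must have side ≥ max(width, height).
So the minimum side is max(5, 6) = 6.
Area = 6² = 36.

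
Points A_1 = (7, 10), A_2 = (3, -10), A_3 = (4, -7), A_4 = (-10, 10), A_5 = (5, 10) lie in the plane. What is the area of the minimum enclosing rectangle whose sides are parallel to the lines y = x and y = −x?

In coordinates u = x + y, v = x − y the rectangle is axis-aligned; the map (x,y)→(u,v) scales areas by 2.
u-values: 17, -7, -3, 0, 15; range = 17 − (-7) = 24.
v-values: -3, 13, 11, -20, -5; range = 13 − (-20) = 33.
Area = (24 × 33) / 2 = 396.

396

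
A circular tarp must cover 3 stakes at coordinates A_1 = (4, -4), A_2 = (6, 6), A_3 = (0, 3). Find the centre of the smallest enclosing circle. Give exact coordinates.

(85/18, 19/18)

Side lengths²: A_1A_2² = 104, A_1A_3² = 65, A_2A_3² = 45.
Since A_1A_2² = 104 < 65 + 45 = 110, the triangle is acute, so the smallest enclosing circle is the circumcircle.
Circumcentre = (85/18, 19/18), r² = 4225/162.
Centre = (85/18, 19/18).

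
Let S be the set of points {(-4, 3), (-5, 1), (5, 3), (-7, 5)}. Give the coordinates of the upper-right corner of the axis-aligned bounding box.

x-range [-7, 5], y-range [1, 5].
The upper-right corner is (5, 5).

(5, 5)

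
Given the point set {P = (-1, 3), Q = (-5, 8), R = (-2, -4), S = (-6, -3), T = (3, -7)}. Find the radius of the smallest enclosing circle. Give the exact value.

8.5

The minimum enclosing circle of a finite set is fixed by two of the points (as a diameter) or three (as a circumcircle).
The farthest pair is Q–T with squared distance 289. The circle on this segment as diameter has centre (-1, 0.5) and r² = 289/4 = 72.25.
Check P: distance² to centre = 6.25 ≤ 72.25, so it lies inside.
All remaining points lie in this disk, and no smaller disk contains both endpoints, so this is the minimum enclosing circle.
r = √(72.25) = 8.5.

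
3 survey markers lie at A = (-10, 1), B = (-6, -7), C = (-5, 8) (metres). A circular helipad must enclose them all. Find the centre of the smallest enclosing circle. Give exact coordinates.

Side lengths²: AB² = 80, AC² = 74, BC² = 226.
Since BC² = 226 ≥ 80 + 74 = 154, the angle opposite BC is not acute, so the smallest enclosing circle has BC as diameter.
Centre = midpoint of BC = (-5.5, 0.5), r² = 226/4 = 56.5.
Centre = (-5.5, 0.5).

(-5.5, 0.5)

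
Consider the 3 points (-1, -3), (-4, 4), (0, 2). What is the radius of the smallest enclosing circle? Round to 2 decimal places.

Call the three points A, B, C in the order given.
Side lengths²: AB² = 58, AC² = 26, BC² = 20.
Since AB² = 58 ≥ 26 + 20 = 46, the angle opposite AB is not acute, so the smallest enclosing circle has AB as diameter.
Centre = midpoint of AB = (-2.5, 0.5), r² = 58/4 = 14.5.
r = √(14.5) ≈ 3.81.

3.81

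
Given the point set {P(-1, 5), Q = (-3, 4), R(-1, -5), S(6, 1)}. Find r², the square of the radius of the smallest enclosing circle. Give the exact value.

The minimum enclosing circle of a finite set is fixed by two of the points (as a diameter) or three (as a circumcircle).
The minimum enclosing circle is determined by three boundary points: Q, R, S.
Their circumcentre is (0.7, 0.1) with r² = 28.9.
The farthest remaining point P is at distance² 26.9 ≤ 28.9.

28.9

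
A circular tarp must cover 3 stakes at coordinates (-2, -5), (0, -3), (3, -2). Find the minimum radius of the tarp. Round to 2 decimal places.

Call the three points A, B, C in the order given.
Side lengths²: AB² = 8, AC² = 34, BC² = 10.
Since AC² = 34 ≥ 10 + 8 = 18, the angle opposite AC is not acute, so the smallest enclosing circle has AC as diameter.
Centre = midpoint of AC = (0.5, -3.5), r² = 34/4 = 8.5.
r = √(8.5) ≈ 2.92.

2.92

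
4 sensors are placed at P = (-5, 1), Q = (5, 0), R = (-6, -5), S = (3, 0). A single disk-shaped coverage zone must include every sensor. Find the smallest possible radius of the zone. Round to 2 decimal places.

A smallest enclosing disk is always determined by at most three of the input points on its boundary.
The farthest pair is Q–R with squared distance 146. The circle on this segment as diameter has centre (-0.5, -2.5) and r² = 146/4 = 36.5.
Check P: distance² to centre = 32.5 ≤ 36.5, so it lies inside.
All remaining points lie in this disk, and no smaller disk contains both endpoints, so this is the minimum enclosing circle.
r = √(36.5) ≈ 6.04.

6.04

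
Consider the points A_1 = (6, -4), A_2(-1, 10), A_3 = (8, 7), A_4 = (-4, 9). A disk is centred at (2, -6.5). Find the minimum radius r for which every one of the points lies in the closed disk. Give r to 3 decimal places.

16.771

The required radius is the distance from (2, -6.5) to the farthest point.
Squared distances: 22.25, 281.25, 218.25, 276.25.
Maximum is 281.25, attained at A_2.
r = √(281.25) ≈ 16.771.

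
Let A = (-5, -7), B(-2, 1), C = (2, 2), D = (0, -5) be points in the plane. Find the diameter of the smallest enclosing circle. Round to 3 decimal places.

By Welzl's lemma the MEC is supported by two points (diametrically opposite) or three points (on a circumcircle).
The farthest pair is A–C with squared distance 130. The circle on this segment as diameter has centre (-1.5, -2.5) and r² = 130/4 = 32.5.
Check B: distance² to centre = 12.5 ≤ 32.5, so it lies inside.
All remaining points lie in this disk, and no smaller disk contains both endpoints, so this is the minimum enclosing circle.
Diameter = 2r = 2√(32.5) ≈ 11.402.

11.402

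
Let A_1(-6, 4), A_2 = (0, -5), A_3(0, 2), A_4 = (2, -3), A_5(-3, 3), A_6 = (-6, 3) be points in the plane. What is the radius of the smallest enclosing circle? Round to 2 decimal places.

5.42

The minimum enclosing circle is determined by three boundary points: A_1, A_2, A_4.
Their circumcentre is (-2.7, -0.3) with r² = 29.38.
The farthest remaining point A_6 is at distance² 21.78 ≤ 29.38.
r = √(29.38) ≈ 5.42.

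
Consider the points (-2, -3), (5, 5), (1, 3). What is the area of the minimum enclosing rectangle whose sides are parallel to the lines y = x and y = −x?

In coordinates u = x + y, v = x − y the rectangle is axis-aligned; the map (x,y)→(u,v) scales areas by 2.
u-values: -5, 10, 4; range = 10 − (-5) = 15.
v-values: 1, 0, -2; range = 1 − (-2) = 3.
Area = (15 × 3) / 2 = 22.5.

22.5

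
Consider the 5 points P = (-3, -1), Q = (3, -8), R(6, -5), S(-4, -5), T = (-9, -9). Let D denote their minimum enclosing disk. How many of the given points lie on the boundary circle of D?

2

The farthest pair is R–T with squared distance 241. The circle on this segment as diameter has centre (-1.5, -7) and r² = 241/4 = 60.25.
Check P: distance² to centre = 38.25 ≤ 60.25, so it lies inside.
All remaining points lie in this disk, and no smaller disk contains both endpoints, so this is the minimum enclosing circle.
The points at distance exactly r from the centre are R, T — 2 points.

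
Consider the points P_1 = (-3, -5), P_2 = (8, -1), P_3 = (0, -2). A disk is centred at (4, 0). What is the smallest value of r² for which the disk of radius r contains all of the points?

74

The required radius is the distance from (4, 0) to the farthest point.
Squared distances: 74, 17, 20.
Maximum is 74, attained at P_1.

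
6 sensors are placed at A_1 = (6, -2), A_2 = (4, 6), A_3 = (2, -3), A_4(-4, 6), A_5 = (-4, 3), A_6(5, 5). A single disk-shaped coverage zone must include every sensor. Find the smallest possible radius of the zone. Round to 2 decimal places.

6.40

The minimum enclosing circle of a finite set is fixed by two of the points (as a diameter) or three (as a circumcircle).
The farthest pair is A_1–A_4 with squared distance 164. The circle on this segment as diameter has centre (1, 2) and r² = 164/4 = 41.
Check A_2: distance² to centre = 25 ≤ 41, so it lies inside.
All remaining points lie in this disk, and no smaller disk contains both endpoints, so this is the minimum enclosing circle.
r = √41 ≈ 6.40.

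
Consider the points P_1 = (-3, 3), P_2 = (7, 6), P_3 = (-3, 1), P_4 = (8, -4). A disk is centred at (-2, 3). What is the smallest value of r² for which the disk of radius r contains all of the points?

The required radius is the distance from (-2, 3) to the farthest point.
Squared distances: 1, 90, 5, 149.
Maximum is 149, attained at P_4.

149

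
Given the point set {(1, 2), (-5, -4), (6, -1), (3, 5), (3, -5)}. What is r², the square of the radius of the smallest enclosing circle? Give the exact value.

37.7

By Welzl's lemma the MEC is supported by two points (diametrically opposite) or three points (on a circumcircle).
The minimum enclosing circle is determined by three boundary points: (-5, -4), (6, -1), (3, 5).
Their circumcentre is (-0.1, -0.3) with r² = 37.7.
The farthest remaining point (3, -5) is at distance² 31.7 ≤ 37.7.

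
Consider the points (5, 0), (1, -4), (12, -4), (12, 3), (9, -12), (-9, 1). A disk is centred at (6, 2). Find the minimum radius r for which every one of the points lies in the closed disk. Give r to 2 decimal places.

The required radius is the distance from (6, 2) to the farthest point.
Squared distances: 5, 61, 72, 37, 205, 226.
Maximum is 226, attained at (-9, 1).
r = √226 ≈ 15.03.

15.03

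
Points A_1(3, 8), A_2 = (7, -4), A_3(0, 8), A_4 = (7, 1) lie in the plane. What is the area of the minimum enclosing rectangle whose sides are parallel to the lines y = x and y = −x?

76

In coordinates u = x + y, v = x − y the rectangle is axis-aligned; the map (x,y)→(u,v) scales areas by 2.
u-values: 11, 3, 8, 8; range = 11 − 3 = 8.
v-values: -5, 11, -8, 6; range = 11 − (-8) = 19.
Area = (8 × 19) / 2 = 76.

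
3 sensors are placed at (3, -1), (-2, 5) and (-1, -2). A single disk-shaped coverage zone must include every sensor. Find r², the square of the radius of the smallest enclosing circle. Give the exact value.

Call the three points A, B, C in the order given.
Side lengths²: AB² = 61, AC² = 17, BC² = 50.
Since AB² = 61 < 50 + 17 = 67, the triangle is acute, so the smallest enclosing circle is the circumcircle.
Circumcentre = (11/58, 101/58), r² = 25925/1682.

25925/1682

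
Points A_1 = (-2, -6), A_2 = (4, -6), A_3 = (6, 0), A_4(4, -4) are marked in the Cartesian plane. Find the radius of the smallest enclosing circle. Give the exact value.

5

By Welzl's lemma the MEC is supported by two points (diametrically opposite) or three points (on a circumcircle).
The farthest pair is A_1–A_3 with squared distance 100. The circle on this segment as diameter has centre (2, -3) and r² = 100/4 = 25.
Check A_2: distance² to centre = 13 ≤ 25, so it lies inside.
All remaining points lie in this disk, and no smaller disk contains both endpoints, so this is the minimum enclosing circle.
r = √25 = 5.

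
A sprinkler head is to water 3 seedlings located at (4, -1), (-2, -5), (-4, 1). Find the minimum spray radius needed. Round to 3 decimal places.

Call the three points A, B, C in the order given.
Side lengths²: AB² = 52, AC² = 68, BC² = 40.
Since AC² = 68 < 52 + 40 = 92, the triangle is acute, so the smallest enclosing circle is the circumcircle.
Circumcentre = (-3/11, -12/11), r² = 2210/121.
r = √(2210/121) ≈ 4.274.

4.274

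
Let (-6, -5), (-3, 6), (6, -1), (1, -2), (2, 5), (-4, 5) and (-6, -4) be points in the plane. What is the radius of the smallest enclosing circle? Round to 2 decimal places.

By Welzl's lemma the MEC is supported by two points (diametrically opposite) or three points (on a circumcircle).
The minimum enclosing circle is determined by three boundary points: (-6, -5), (-3, 6), (6, -1).
Their circumcentre is (-5/6, -0.5) with r² = 845/18.
The farthest remaining point (-4, 5) is at distance² 725/18 ≤ 845/18.
r = √(845/18) ≈ 6.85.

6.85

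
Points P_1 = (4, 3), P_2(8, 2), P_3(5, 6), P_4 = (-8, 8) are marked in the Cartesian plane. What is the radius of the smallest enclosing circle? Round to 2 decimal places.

8.54

The minimum enclosing circle of a finite set is fixed by two of the points (as a diameter) or three (as a circumcircle).
The farthest pair is P_2–P_4 with squared distance 292. The circle on this segment as diameter has centre (0, 5) and r² = 292/4 = 73.
Check P_1: distance² to centre = 20 ≤ 73, so it lies inside.
All remaining points lie in this disk, and no smaller disk contains both endpoints, so this is the minimum enclosing circle.
r = √73 ≈ 8.54.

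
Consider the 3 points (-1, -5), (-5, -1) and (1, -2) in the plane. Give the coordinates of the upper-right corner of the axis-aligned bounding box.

x-range [-5, 1], y-range [-5, -1].
The upper-right corner is (1, -1).

(1, -1)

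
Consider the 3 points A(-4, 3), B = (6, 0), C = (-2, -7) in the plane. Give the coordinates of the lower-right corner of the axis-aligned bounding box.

(6, -7)

x-range [-4, 6], y-range [-7, 3].
The lower-right corner is (6, -7).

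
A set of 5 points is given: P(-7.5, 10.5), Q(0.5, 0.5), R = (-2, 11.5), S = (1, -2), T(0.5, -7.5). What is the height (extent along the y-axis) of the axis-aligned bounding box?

max y = 11.5, min y = -7.5, so height = 19.

19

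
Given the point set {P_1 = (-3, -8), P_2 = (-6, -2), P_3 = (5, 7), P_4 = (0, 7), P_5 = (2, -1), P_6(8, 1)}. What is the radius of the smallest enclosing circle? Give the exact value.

The farthest pair is P_1–P_3 with squared distance 289. The circle on this segment as diameter has centre (1, -0.5) and r² = 289/4 = 72.25.
Check P_2: distance² to centre = 51.25 ≤ 72.25, so it lies inside.
All remaining points lie in this disk, and no smaller disk contains both endpoints, so this is the minimum enclosing circle.
r = √(72.25) = 8.5.

8.5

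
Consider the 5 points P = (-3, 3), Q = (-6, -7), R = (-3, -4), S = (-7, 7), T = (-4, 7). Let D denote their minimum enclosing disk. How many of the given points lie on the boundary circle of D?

3

By Welzl's lemma the MEC is supported by two points (diametrically opposite) or three points (on a circumcircle).
The minimum enclosing circle is determined by three boundary points: Q, S, T.
Their circumcentre is (-5.5, 1/14) with r² = 4925/98.
The farthest remaining point R is at distance² 2237/98 ≤ 4925/98.
The points at distance exactly r from the centre are Q, S, T — 3 points.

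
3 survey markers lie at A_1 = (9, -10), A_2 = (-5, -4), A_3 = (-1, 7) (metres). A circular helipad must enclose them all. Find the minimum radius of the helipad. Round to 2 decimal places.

Side lengths²: A_1A_2² = 232, A_1A_3² = 389, A_2A_3² = 137.
Since A_1A_3² = 389 ≥ 232 + 137 = 369, the angle opposite A_1A_3 is not acute, so the smallest enclosing circle has A_1A_3 as diameter.
Centre = midpoint of A_1A_3 = (4, -1.5), r² = 389/4 = 97.25.
r = √(97.25) ≈ 9.86.

9.86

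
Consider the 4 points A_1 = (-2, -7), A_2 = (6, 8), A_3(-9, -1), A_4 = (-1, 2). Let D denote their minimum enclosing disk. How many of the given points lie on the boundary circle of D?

A smallest enclosing disk is always determined by at most three of the input points on its boundary.
The minimum enclosing circle is determined by three boundary points: A_1, A_2, A_3.
Their circumcentre is (-0.5, 11/6) with r² = 1445/18.
The farthest remaining point A_4 is at distance² 5/18 ≤ 1445/18.
The points at distance exactly r from the centre are A_1, A_2, A_3 — 3 points.

3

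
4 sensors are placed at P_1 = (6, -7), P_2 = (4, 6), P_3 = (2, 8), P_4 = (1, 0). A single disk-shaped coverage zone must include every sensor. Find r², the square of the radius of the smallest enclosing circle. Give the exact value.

The farthest pair is P_1–P_3 with squared distance 241. The circle on this segment as diameter has centre (4, 0.5) and r² = 241/4 = 60.25.
Check P_2: distance² to centre = 30.25 ≤ 60.25, so it lies inside.
All remaining points lie in this disk, and no smaller disk contains both endpoints, so this is the minimum enclosing circle.

60.25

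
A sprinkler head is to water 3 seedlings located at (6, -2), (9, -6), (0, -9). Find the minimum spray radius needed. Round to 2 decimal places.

4.86

Call the three points A, B, C in the order given.
Side lengths²: AB² = 25, AC² = 85, BC² = 90.
Since BC² = 90 < 85 + 25 = 110, the triangle is acute, so the smallest enclosing circle is the circumcircle.
Circumcentre = (25/6, -6.5), r² = 425/18.
r = √(425/18) ≈ 4.86.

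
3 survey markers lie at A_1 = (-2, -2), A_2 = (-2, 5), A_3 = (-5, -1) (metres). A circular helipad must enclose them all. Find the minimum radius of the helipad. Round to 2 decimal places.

Side lengths²: A_1A_2² = 49, A_1A_3² = 10, A_2A_3² = 45.
Since A_1A_2² = 49 < 45 + 10 = 55, the triangle is acute, so the smallest enclosing circle is the circumcircle.
Circumcentre = (-2.5, 1.5), r² = 12.5.
r = √(12.5) ≈ 3.54.

3.54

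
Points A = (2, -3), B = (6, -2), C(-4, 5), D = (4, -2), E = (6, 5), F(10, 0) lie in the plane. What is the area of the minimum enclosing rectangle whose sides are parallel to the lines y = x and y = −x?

114

In coordinates u = x + y, v = x − y the rectangle is axis-aligned; the map (x,y)→(u,v) scales areas by 2.
u-values: -1, 4, 1, 2, 11, 10; range = 11 − (-1) = 12.
v-values: 5, 8, -9, 6, 1, 10; range = 10 − (-9) = 19.
Area = (12 × 19) / 2 = 114.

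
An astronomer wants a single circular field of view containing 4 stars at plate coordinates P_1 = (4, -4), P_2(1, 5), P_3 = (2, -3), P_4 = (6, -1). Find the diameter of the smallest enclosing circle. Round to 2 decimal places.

9.49

A smallest enclosing disk is always determined by at most three of the input points on its boundary.
The farthest pair is P_1–P_2 with squared distance 90. The circle on this segment as diameter has centre (2.5, 0.5) and r² = 90/4 = 22.5.
Check P_3: distance² to centre = 12.5 ≤ 22.5, so it lies inside.
All remaining points lie in this disk, and no smaller disk contains both endpoints, so this is the minimum enclosing circle.
Diameter = 2r = 2√(22.5) ≈ 9.49.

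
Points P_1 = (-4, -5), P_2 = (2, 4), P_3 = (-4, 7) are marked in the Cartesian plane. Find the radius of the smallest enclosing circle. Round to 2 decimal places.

6.05

Side lengths²: P_1P_2² = 117, P_1P_3² = 144, P_2P_3² = 45.
Since P_1P_3² = 144 < 117 + 45 = 162, the triangle is acute, so the smallest enclosing circle is the circumcircle.
Circumcentre = (-3.25, 1), r² = 36.5625.
r = √(36.5625) ≈ 6.05.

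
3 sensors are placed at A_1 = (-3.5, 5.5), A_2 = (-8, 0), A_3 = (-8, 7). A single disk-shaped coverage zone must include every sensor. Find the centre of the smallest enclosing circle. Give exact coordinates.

(-20/3, 3.5)

Side lengths²: A_1A_2² = 50.5, A_1A_3² = 22.5, A_2A_3² = 49.
Since A_1A_2² = 50.5 < 49 + 22.5 = 71.5, the triangle is acute, so the smallest enclosing circle is the circumcircle.
Circumcentre = (-20/3, 3.5), r² = 505/36.
Centre = (-20/3, 3.5).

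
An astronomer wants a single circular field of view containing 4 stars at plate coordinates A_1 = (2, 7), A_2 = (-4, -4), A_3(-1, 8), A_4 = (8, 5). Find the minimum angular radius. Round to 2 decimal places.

7.52

By Welzl's lemma the MEC is supported by two points (diametrically opposite) or three points (on a circumcircle).
The minimum enclosing circle is determined by three boundary points: A_2, A_3, A_4.
Their circumcentre is (43/26, 25/26) with r² = 19125/338.
The farthest remaining point A_1 is at distance² 12365/338 ≤ 19125/338.
r = √(19125/338) ≈ 7.52.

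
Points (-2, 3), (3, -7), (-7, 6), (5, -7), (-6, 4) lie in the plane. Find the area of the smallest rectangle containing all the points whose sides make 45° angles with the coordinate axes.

62.5

In coordinates u = x + y, v = x − y the rectangle is axis-aligned; the map (x,y)→(u,v) scales areas by 2.
u-values: 1, -4, -1, -2, -2; range = 1 − (-4) = 5.
v-values: -5, 10, -13, 12, -10; range = 12 − (-13) = 25.
Area = (5 × 25) / 2 = 62.5.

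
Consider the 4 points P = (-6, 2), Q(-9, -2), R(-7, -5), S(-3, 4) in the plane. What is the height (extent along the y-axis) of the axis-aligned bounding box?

9

max y = 4, min y = -5, so height = 9.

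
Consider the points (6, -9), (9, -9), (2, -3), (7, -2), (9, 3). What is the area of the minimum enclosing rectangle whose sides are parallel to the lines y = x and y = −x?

In coordinates u = x + y, v = x − y the rectangle is axis-aligned; the map (x,y)→(u,v) scales areas by 2.
u-values: -3, 0, -1, 5, 12; range = 12 − (-3) = 15.
v-values: 15, 18, 5, 9, 6; range = 18 − 5 = 13.
Area = (15 × 13) / 2 = 97.5.

97.5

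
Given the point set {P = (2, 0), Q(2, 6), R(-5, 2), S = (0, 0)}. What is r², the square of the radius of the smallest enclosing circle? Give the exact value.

3445/196

A smallest enclosing disk is always determined by at most three of the input points on its boundary.
The minimum enclosing circle is determined by three boundary points: P, Q, R.
Their circumcentre is (-13/14, 3) with r² = 3445/196.
The farthest remaining point S is at distance² 1933/196 ≤ 3445/196.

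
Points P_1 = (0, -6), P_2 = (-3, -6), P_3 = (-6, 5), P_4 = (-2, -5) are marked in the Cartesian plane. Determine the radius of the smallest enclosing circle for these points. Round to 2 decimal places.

6.26

The minimum enclosing circle of a finite set is fixed by two of the points (as a diameter) or three (as a circumcircle).
The farthest pair is P_1–P_3 with squared distance 157. The circle on this segment as diameter has centre (-3, -0.5) and r² = 157/4 = 39.25.
Check P_2: distance² to centre = 30.25 ≤ 39.25, so it lies inside.
All remaining points lie in this disk, and no smaller disk contains both endpoints, so this is the minimum enclosing circle.
r = √(39.25) ≈ 6.26.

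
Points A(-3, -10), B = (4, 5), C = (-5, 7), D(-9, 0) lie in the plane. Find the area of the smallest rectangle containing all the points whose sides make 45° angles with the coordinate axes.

209

In coordinates u = x + y, v = x − y the rectangle is axis-aligned; the map (x,y)→(u,v) scales areas by 2.
u-values: -13, 9, 2, -9; range = 9 − (-13) = 22.
v-values: 7, -1, -12, -9; range = 7 − (-12) = 19.
Area = (22 × 19) / 2 = 209.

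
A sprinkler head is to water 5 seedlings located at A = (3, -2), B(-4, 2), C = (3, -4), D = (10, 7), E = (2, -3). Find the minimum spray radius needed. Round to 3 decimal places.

7.508

The minimum enclosing circle is determined by three boundary points: B, C, D.
Their circumcentre is (47/14, 3.5) with r² = 5525/98.
The farthest remaining point E is at distance² 4321/98 ≤ 5525/98.
r = √(5525/98) ≈ 7.508.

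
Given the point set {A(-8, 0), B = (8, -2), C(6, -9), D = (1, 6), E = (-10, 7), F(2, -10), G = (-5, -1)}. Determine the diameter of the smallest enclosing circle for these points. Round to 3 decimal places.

A smallest enclosing disk is always determined by at most three of the input points on its boundary.
The farthest pair is C–E with squared distance 512. The circle on this segment as diameter has centre (-2, -1) and r² = 512/4 = 128.
Check A: distance² to centre = 37 ≤ 128, so it lies inside.
All remaining points lie in this disk, and no smaller disk contains both endpoints, so this is the minimum enclosing circle.
Diameter = 2r = 2√128 ≈ 22.627.

22.627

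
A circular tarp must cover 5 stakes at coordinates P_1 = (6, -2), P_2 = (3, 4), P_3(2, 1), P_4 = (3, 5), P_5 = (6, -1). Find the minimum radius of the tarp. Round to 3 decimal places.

By Welzl's lemma the MEC is supported by two points (diametrically opposite) or three points (on a circumcircle).
The farthest pair is P_1–P_4 with squared distance 58. The circle on this segment as diameter has centre (4.5, 1.5) and r² = 58/4 = 14.5.
Check P_2: distance² to centre = 8.5 ≤ 14.5, so it lies inside.
All remaining points lie in this disk, and no smaller disk contains both endpoints, so this is the minimum enclosing circle.
r = √(14.5) ≈ 3.808.

3.808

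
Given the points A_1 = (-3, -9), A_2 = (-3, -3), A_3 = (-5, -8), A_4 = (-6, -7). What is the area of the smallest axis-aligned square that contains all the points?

36

The bounding box has width 3 and height 6.
An axis-aligned square enclosing the set must have side ≥ max(width, height).
So the minimum side is max(3, 6) = 6.
Area = 6² = 36.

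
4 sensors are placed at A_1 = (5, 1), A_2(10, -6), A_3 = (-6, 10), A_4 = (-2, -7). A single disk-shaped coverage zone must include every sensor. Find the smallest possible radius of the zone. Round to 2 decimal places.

A smallest enclosing disk is always determined by at most three of the input points on its boundary.
The farthest pair is A_2–A_3 with squared distance 512. The circle on this segment as diameter has centre (2, 2) and r² = 512/4 = 128.
Check A_1: distance² to centre = 10 ≤ 128, so it lies inside.
All remaining points lie in this disk, and no smaller disk contains both endpoints, so this is the minimum enclosing circle.
r = √128 ≈ 11.31.

11.31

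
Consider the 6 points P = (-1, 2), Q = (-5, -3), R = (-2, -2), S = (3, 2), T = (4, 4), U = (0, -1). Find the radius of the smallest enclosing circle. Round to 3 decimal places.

The minimum enclosing circle of a finite set is fixed by two of the points (as a diameter) or three (as a circumcircle).
The farthest pair is Q–T with squared distance 130. The circle on this segment as diameter has centre (-0.5, 0.5) and r² = 130/4 = 32.5.
Check P: distance² to centre = 2.5 ≤ 32.5, so it lies inside.
All remaining points lie in this disk, and no smaller disk contains both endpoints, so this is the minimum enclosing circle.
r = √(32.5) ≈ 5.701.

5.701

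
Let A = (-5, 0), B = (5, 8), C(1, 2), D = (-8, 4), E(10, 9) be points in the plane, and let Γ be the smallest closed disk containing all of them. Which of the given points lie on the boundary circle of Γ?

D, E

The minimum enclosing circle of a finite set is fixed by two of the points (as a diameter) or three (as a circumcircle).
The farthest pair is D–E with squared distance 349. The circle on this segment as diameter has centre (1, 6.5) and r² = 349/4 = 87.25.
Check A: distance² to centre = 78.25 ≤ 87.25, so it lies inside.
All remaining points lie in this disk, and no smaller disk contains both endpoints, so this is the minimum enclosing circle.
The points at distance exactly r from the centre are D, E — 2 points.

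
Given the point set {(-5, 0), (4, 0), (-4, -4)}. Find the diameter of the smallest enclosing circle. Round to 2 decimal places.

9.22

Call the three points A, B, C in the order given.
Side lengths²: AB² = 81, AC² = 17, BC² = 80.
Since AB² = 81 < 80 + 17 = 97, the triangle is acute, so the smallest enclosing circle is the circumcircle.
Circumcentre = (-0.5, -1), r² = 21.25.
Diameter = 2r = 2√(21.25) ≈ 9.22.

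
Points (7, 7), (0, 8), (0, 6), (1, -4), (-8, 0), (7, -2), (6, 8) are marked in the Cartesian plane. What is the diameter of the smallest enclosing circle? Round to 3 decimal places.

16.699

The minimum enclosing circle of a finite set is fixed by two of the points (as a diameter) or three (as a circumcircle).
The minimum enclosing circle is determined by three boundary points: (7, 7), (-8, 0), (7, -2).
Their circumcentre is (-1/30, 2.5) with r² = 31373/450.
The farthest remaining point (6, 8) is at distance² 29993/450 ≤ 31373/450.
Diameter = 2r = 2√(31373/450) ≈ 16.699.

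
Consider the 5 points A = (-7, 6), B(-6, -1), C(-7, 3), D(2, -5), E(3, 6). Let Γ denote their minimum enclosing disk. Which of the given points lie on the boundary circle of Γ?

By Welzl's lemma the MEC is supported by two points (diametrically opposite) or three points (on a circumcircle).
The minimum enclosing circle is determined by three boundary points: A, D, E.
Their circumcentre is (-2, 10/11) with r² = 6161/121.
The farthest remaining point C is at distance² 3554/121 ≤ 6161/121.
The points at distance exactly r from the centre are A, D, E — 3 points.

A, D, E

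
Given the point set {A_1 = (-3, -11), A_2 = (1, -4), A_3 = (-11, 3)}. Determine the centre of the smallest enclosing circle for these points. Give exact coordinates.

(-7, -4)

Side lengths²: A_1A_2² = 65, A_1A_3² = 260, A_2A_3² = 193.
Since A_1A_3² = 260 ≥ 193 + 65 = 258, the angle opposite A_1A_3 is not acute, so the smallest enclosing circle has A_1A_3 as diameter.
Centre = midpoint of A_1A_3 = (-7, -4), r² = 260/4 = 65.
Centre = (-7, -4).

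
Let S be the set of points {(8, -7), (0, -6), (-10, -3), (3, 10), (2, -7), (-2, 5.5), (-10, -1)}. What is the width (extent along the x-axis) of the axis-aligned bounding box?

max x = 8, min x = -10, so width = 18.

18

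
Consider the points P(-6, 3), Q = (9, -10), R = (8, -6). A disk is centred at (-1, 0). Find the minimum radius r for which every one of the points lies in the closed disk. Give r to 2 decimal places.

14.14

The required radius is the distance from (-1, 0) to the farthest point.
Squared distances: 34, 200, 117.
Maximum is 200, attained at Q.
r = √200 ≈ 14.14.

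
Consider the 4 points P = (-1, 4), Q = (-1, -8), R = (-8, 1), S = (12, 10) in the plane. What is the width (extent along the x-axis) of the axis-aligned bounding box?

20

max x = 12, min x = -8, so width = 20.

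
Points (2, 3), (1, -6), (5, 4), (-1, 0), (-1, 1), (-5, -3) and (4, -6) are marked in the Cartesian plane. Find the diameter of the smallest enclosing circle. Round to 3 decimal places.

12.514

A smallest enclosing disk is always determined by at most three of the input points on its boundary.
The minimum enclosing circle is determined by three boundary points: (5, 4), (-5, -3), (4, -6).
Their circumcentre is (49/62, -39/62) with r² = 75245/1922.
The farthest remaining point (1, -6) is at distance² 55529/1922 ≤ 75245/1922.
Diameter = 2r = 2√(75245/1922) ≈ 12.514.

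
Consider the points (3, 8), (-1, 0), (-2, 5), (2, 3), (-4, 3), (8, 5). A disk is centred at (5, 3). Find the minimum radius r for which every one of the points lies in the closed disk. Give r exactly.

9

The required radius is the distance from (5, 3) to the farthest point.
Squared distances: 29, 45, 53, 9, 81, 13.
Maximum is 81, attained at (-4, 3).
r = √81 = 9.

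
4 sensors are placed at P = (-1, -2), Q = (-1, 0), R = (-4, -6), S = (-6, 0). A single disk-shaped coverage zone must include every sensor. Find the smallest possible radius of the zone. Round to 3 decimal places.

A smallest enclosing disk is always determined by at most three of the input points on its boundary.
The minimum enclosing circle is determined by three boundary points: Q, R, S.
Their circumcentre is (-3.5, -2.5) with r² = 12.5.
The farthest remaining point P is at distance² 6.5 ≤ 12.5.
r = √(12.5) ≈ 3.536.

3.536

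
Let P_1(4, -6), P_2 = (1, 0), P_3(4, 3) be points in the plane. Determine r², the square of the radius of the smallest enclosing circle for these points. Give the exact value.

Side lengths²: P_1P_2² = 45, P_1P_3² = 81, P_2P_3² = 18.
Since P_1P_3² = 81 ≥ 45 + 18 = 63, the angle opposite P_1P_3 is not acute, so the smallest enclosing circle has P_1P_3 as diameter.
Centre = midpoint of P_1P_3 = (4, -1.5), r² = 81/4 = 20.25.

20.25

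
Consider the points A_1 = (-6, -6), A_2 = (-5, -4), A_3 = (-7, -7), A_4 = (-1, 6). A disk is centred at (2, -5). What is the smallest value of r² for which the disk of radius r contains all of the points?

The required radius is the distance from (2, -5) to the farthest point.
Squared distances: 65, 50, 85, 130.
Maximum is 130, attained at A_4.

130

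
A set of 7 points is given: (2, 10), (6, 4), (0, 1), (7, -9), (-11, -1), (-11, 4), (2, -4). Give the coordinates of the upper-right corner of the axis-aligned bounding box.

(7, 10)

x-range [-11, 7], y-range [-9, 10].
The upper-right corner is (7, 10).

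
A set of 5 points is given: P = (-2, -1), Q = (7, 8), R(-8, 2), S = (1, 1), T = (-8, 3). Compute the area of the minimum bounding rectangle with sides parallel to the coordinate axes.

135

x ranges over [-8, 7], width 15.
y ranges over [-1, 8], height 9.
Area = 15 × 9 = 135.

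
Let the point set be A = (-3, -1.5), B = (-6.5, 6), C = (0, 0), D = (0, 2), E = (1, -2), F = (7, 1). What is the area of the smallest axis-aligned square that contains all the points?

The bounding box has width 13.5 and height 8.
An axis-aligned square enclosing the set must have side ≥ max(width, height).
So the minimum side is max(13.5, 8) = 13.5.
Area = 13.5² = 182.25.

182.25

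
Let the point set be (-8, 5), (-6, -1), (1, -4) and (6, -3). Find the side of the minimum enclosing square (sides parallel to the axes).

14

The bounding box has width 14 and height 9.
An axis-aligned square enclosing the set must have side ≥ max(width, height).
So the minimum side is max(14, 9) = 14.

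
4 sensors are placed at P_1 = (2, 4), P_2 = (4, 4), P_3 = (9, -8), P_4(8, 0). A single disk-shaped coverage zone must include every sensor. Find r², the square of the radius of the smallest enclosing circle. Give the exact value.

By Welzl's lemma the MEC is supported by two points (diametrically opposite) or three points (on a circumcircle).
The farthest pair is P_1–P_3 with squared distance 193. The circle on this segment as diameter has centre (5.5, -2) and r² = 193/4 = 48.25.
Check P_2: distance² to centre = 38.25 ≤ 48.25, so it lies inside.
All remaining points lie in this disk, and no smaller disk contains both endpoints, so this is the minimum enclosing circle.

48.25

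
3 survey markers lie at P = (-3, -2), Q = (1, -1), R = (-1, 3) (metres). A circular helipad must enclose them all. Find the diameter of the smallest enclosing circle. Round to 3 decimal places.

5.517

Side lengths²: PQ² = 17, PR² = 29, QR² = 20.
Since PR² = 29 < 20 + 17 = 37, the triangle is acute, so the smallest enclosing circle is the circumcircle.
Circumcentre = (-13/9, 5/18), r² = 2465/324.
Diameter = 2r = 2√(2465/324) ≈ 5.517.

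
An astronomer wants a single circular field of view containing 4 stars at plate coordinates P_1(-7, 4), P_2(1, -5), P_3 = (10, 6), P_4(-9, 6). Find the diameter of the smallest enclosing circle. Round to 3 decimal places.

19.208

The minimum enclosing circle is determined by three boundary points: P_2, P_3, P_4.
Their circumcentre is (0.5, 101/22) with r² = 22321/242.
The farthest remaining point P_1 is at distance² 13697/242 ≤ 22321/242.
Diameter = 2r = 2√(22321/242) ≈ 19.208.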